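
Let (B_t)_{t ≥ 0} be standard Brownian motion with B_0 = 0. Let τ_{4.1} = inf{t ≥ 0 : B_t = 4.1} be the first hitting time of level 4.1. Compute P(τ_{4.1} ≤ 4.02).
P(τ_{4.1} ≤ 4.02) = 2(1 − Φ(4.1/√4.02)) = 2(1 − Φ(2.0449)) ≈ 0.0409

By the reflection principle for standard BM, P(τ_b ≤ t) = 2 · P(B_t ≥ b). Since B_t ~ N(0, t), P(B_t ≥ 4.1) = 1 − Φ(4.1/√t) = 1 − Φ(4.1/√4.02) = 1 − Φ(2.0449) ≈ 0.02043. Doubling: P(τ_{4.1} ≤ 4.02) ≈ 2 · 0.02043 = 0.04086 ≈ 0.0409.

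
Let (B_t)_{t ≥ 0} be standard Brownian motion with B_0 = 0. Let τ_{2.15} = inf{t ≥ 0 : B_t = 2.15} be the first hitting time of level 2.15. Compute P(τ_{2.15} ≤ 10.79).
P(τ_{2.15} ≤ 10.79) = 2(1 − Φ(2.15/√10.79)) = 2(1 − Φ(0.6545)) ≈ 0.5128

By the reflection principle for standard BM, P(τ_b ≤ t) = 2 · P(B_t ≥ b). Since B_t ~ N(0, t), P(B_t ≥ 2.15) = 1 − Φ(2.15/√t) = 1 − Φ(2.15/√10.79) = 1 − Φ(0.6545) ≈ 0.25639. Doubling: P(τ_{2.15} ≤ 10.79) ≈ 2 · 0.25639 = 0.51278 ≈ 0.5128.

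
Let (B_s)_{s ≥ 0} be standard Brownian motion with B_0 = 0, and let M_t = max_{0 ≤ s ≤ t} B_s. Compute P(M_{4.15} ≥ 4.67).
P(M_{4.15} ≥ 4.67) = 2·P(B_{4.15} ≥ 4.67) = 2(1 − Φ(4.67/√4.15)) ≈ 0.0219

By the reflection principle for Brownian motion, P(M_t ≥ a) = 2 · P(B_t ≥ a) for a ≥ 0. Since B_t ~ N(0, t), P(B_t ≥ 4.67) = 1 − Φ(4.67/√t) = 1 − Φ(4.67/√4.15) = 1 − Φ(2.2924). So
  P(M_{4.15} ≥ 4.67) = 2(1 − Φ(2.2924)) ≈ 0.0219.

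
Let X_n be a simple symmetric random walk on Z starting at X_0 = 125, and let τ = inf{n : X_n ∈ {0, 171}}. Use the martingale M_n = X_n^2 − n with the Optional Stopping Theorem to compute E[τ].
E[τ] = 5750

M_n = X_n^2 − n is a martingale (since E[X_{n+1}^2 | F_n] = X_n^2 + 1). By OST (τ has finite mean in a bounded region), E[M_τ] = E[M_0] = X_0^2 − 0 = 125^2 = 15625. Also E[M_τ] = E[X_τ^2] − E[τ]. The walk exits at 0 or 171, with P(hit 171 first) = 125/171, so E[X_τ^2] = 171^2 · 125/171 + 0 = 21375. Thus E[τ] = E[X_τ^2] − E[M_τ] = 21375 − 15625 = 5750 = 125(171 − 125) = 5750.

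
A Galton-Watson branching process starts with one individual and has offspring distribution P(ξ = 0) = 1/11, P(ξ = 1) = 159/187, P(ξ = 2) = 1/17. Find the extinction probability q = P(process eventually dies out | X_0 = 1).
q = 1

Mean offspring μ = 0·1/11 + 1·159/187 + 2·1/17 = 181/187 ≤ 1. For μ ≤ 1 with offspring not concentrated at 1, the Galton-Watson process goes extinct almost surely, so q = 1.
(Algebraic check: The pgf is f(s) = 1/11 + 159/187·s + 1/17·s². The extinction probability q is the smallest fixed point of f in [0, 1]. Setting s = f(s):
  1/17·s² + (159/187 − 1)·s + 1/11 = 0
  1/17·s² − (1/11 + 1/17)·s + 1/11 = 0
which factors as (s − 1)·(1/17·s − 1/11) = 0, giving roots s = 1 and s = (1/11)/(1/17) = 17/11. Since 17/11 ≥ 1, the smallest root in [0, 1] is s = 1.)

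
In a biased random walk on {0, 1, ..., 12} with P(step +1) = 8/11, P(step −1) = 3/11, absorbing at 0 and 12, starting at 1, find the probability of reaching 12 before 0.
P(hit 12 before 0) = (1 − (3/8)^1) / (1 − (3/8)^12) = 8589934592/13743789059

Let u_k denote P(reach 12 before 0 | start at k). Boundary: u_0 = 0, u_12 = 1. Recurrence: u_k = 8/11·u_{k+1} + 3/11·u_{k-1} for 1 ≤ k ≤ 11. Try u_k = A + B·r^k with r = q/p = (3/11)/(8/11) = 3/8. Substitution satisfies the recurrence; boundary conditions give:
  u_k = (1 − r^k) / (1 − r^N) = (1 − (3/8)^1) / (1 − (3/8)^12) = 8589934592/13743789059.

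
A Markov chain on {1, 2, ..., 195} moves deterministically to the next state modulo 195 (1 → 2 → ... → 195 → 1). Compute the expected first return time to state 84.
E[T_84 | X_0 = 84] = 195

The chain cycles deterministically, so starting at state 84 it returns in exactly 195 steps. Equivalently, the stationary distribution is uniform π_j = 1/195 for every state j, so by Kac's formula E[T_84] = 1/π_84 = 195.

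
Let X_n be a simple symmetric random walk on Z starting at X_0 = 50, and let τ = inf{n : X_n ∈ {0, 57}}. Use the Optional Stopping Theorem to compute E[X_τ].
E[X_τ] = 50

X_n is a martingale and τ is a bounded-mean stopping time (indeed τ is finite a.s. with bounded expectation since the walk is in a bounded region). By the OST, E[X_τ] = E[X_0] = 50. Equivalently: E[X_τ] = 57 · P(hit 57 first) + 0 · P(hit 0 first) = 57 · (50/57) = 50.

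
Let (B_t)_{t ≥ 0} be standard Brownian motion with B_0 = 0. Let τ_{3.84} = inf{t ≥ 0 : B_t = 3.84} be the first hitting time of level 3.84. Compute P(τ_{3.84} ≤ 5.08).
P(τ_{3.84} ≤ 5.08) = 2(1 − Φ(3.84/√5.08)) = 2(1 − Φ(1.7037)) ≈ 0.0884

By the reflection principle for standard BM, P(τ_b ≤ t) = 2 · P(B_t ≥ b). Since B_t ~ N(0, t), P(B_t ≥ 3.84) = 1 − Φ(3.84/√t) = 1 − Φ(3.84/√5.08) = 1 − Φ(1.7037) ≈ 0.04422. Doubling: P(τ_{3.84} ≤ 5.08) ≈ 2 · 0.04422 = 0.08844 ≈ 0.0884.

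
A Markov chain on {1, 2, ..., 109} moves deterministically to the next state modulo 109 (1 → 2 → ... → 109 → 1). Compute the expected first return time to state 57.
E[T_57 | X_0 = 57] = 109

The chain cycles deterministically, so starting at state 57 it returns in exactly 109 steps. Equivalently, the stationary distribution is uniform π_j = 1/109 for every state j, so by Kac's formula E[T_57] = 1/π_57 = 109.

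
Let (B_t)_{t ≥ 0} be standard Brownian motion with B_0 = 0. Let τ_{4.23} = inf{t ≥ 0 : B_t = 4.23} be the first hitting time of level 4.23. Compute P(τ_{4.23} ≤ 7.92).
P(τ_{4.23} ≤ 7.92) = 2(1 − Φ(4.23/√7.92)) = 2(1 − Φ(1.5031)) ≈ 0.1328

By the reflection principle for standard BM, P(τ_b ≤ t) = 2 · P(B_t ≥ b). Since B_t ~ N(0, t), P(B_t ≥ 4.23) = 1 − Φ(4.23/√t) = 1 − Φ(4.23/√7.92) = 1 − Φ(1.5031) ≈ 0.06641. Doubling: P(τ_{4.23} ≤ 7.92) ≈ 2 · 0.06641 = 0.13282 ≈ 0.1328.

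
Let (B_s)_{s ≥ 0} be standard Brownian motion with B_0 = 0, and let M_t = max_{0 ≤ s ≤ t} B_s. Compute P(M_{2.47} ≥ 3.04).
P(M_{2.47} ≥ 3.04) = 2·P(B_{2.47} ≥ 3.04) = 2(1 − Φ(3.04/√2.47)) ≈ 0.0531

By the reflection principle for Brownian motion, P(M_t ≥ a) = 2 · P(B_t ≥ a) for a ≥ 0. Since B_t ~ N(0, t), P(B_t ≥ 3.04) = 1 − Φ(3.04/√t) = 1 − Φ(3.04/√2.47) = 1 − Φ(1.9343). So
  P(M_{2.47} ≥ 3.04) = 2(1 − Φ(1.9343)) ≈ 0.0531.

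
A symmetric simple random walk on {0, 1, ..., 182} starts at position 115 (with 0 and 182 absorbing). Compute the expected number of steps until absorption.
E[τ | X_0 = 115] = 7705

Let v_k = E[τ | X_0 = k]. Boundary: v_0 = v_182 = 0. Recurrence: v_k = 1 + (v_{k-1} + v_{k+1})/2 for 1 ≤ k ≤ 181. The particular solution to v_k − (v_{k-1} + v_{k+1})/2 = 1 is v_k = −k^2. Adding homogeneous solution A + B k and matching boundaries gives v_k = k (182 − k). Substituting k = 115: v_115 = 115 · 67 = 7705.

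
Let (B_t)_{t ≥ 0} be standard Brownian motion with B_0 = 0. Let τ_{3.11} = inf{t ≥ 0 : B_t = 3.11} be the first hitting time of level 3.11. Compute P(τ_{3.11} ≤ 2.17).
P(τ_{3.11} ≤ 2.17) = 2(1 − Φ(3.11/√2.17)) = 2(1 − Φ(2.1112)) ≈ 0.0348

By the reflection principle for standard BM, P(τ_b ≤ t) = 2 · P(B_t ≥ b). Since B_t ~ N(0, t), P(B_t ≥ 3.11) = 1 − Φ(3.11/√t) = 1 − Φ(3.11/√2.17) = 1 − Φ(2.1112) ≈ 0.01738. Doubling: P(τ_{3.11} ≤ 2.17) ≈ 2 · 0.01738 = 0.03476 ≈ 0.0348.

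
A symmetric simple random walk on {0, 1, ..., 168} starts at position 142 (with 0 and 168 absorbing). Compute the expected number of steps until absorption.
E[τ | X_0 = 142] = 3692

Let v_k = E[τ | X_0 = k]. Boundary: v_0 = v_168 = 0. Recurrence: v_k = 1 + (v_{k-1} + v_{k+1})/2 for 1 ≤ k ≤ 167. The particular solution to v_k − (v_{k-1} + v_{k+1})/2 = 1 is v_k = −k^2. Adding homogeneous solution A + B k and matching boundaries gives v_k = k (168 − k). Substituting k = 142: v_142 = 142 · 26 = 3692.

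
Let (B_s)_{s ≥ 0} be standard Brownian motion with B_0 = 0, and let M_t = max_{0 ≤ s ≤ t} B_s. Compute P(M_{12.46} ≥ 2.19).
P(M_{12.46} ≥ 2.19) = 2·P(B_{12.46} ≥ 2.19) = 2(1 − Φ(2.19/√12.46)) ≈ 0.5350

By the reflection principle for Brownian motion, P(M_t ≥ a) = 2 · P(B_t ≥ a) for a ≥ 0. Since B_t ~ N(0, t), P(B_t ≥ 2.19) = 1 − Φ(2.19/√t) = 1 − Φ(2.19/√12.46) = 1 − Φ(0.6204). So
  P(M_{12.46} ≥ 2.19) = 2(1 − Φ(0.6204)) ≈ 0.5350.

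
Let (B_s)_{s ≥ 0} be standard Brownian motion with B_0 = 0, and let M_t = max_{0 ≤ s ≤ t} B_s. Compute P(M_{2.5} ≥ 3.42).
P(M_{2.5} ≥ 3.42) = 2·P(B_{2.5} ≥ 3.42) = 2(1 − Φ(3.42/√2.5)) ≈ 0.0305

By the reflection principle for Brownian motion, P(M_t ≥ a) = 2 · P(B_t ≥ a) for a ≥ 0. Since B_t ~ N(0, t), P(B_t ≥ 3.42) = 1 − Φ(3.42/√t) = 1 − Φ(3.42/√2.5) = 1 − Φ(2.1630). So
  P(M_{2.5} ≥ 3.42) = 2(1 − Φ(2.1630)) ≈ 0.0305.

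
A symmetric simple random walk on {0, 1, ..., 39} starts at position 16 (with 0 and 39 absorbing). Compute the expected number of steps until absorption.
E[τ | X_0 = 16] = 368

Let v_k = E[τ | X_0 = k]. Boundary: v_0 = v_39 = 0. Recurrence: v_k = 1 + (v_{k-1} + v_{k+1})/2 for 1 ≤ k ≤ 38. The particular solution to v_k − (v_{k-1} + v_{k+1})/2 = 1 is v_k = −k^2. Adding homogeneous solution A + B k and matching boundaries gives v_k = k (39 − k). Substituting k = 16: v_16 = 16 · 23 = 368.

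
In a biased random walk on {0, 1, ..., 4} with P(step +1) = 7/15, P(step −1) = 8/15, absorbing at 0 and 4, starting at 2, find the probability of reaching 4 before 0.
P(hit 4 before 0) = (1 − (8/7)^2) / (1 − (8/7)^4) = 49/113

Let u_k denote P(reach 4 before 0 | start at k). Boundary: u_0 = 0, u_4 = 1. Recurrence: u_k = 7/15·u_{k+1} + 8/15·u_{k-1} for 1 ≤ k ≤ 3. Try u_k = A + B·r^k with r = q/p = (8/15)/(7/15) = 8/7. Substitution satisfies the recurrence; boundary conditions give:
  u_k = (1 − r^k) / (1 − r^N) = (1 − (8/7)^2) / (1 − (8/7)^4) = 49/113.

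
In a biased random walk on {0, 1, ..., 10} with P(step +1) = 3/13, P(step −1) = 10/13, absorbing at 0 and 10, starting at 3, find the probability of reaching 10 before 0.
P(hit 10 before 0) = (1 − (10/3)^3) / (1 − (10/3)^10) = 303993/1428562993

Let u_k denote P(reach 10 before 0 | start at k). Boundary: u_0 = 0, u_10 = 1. Recurrence: u_k = 3/13·u_{k+1} + 10/13·u_{k-1} for 1 ≤ k ≤ 9. Try u_k = A + B·r^k with r = q/p = (10/13)/(3/13) = 10/3. Substitution satisfies the recurrence; boundary conditions give:
  u_k = (1 − r^k) / (1 − r^N) = (1 − (10/3)^3) / (1 − (10/3)^10) = 303993/1428562993.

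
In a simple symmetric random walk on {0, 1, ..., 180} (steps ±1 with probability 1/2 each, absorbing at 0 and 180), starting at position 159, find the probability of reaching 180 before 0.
P(hit 180 before 0) = 159/180 = 53/60

Let u_k = P(hit 180 before 0 | start at k). Then u_0 = 0, u_180 = 1, and u_k = u_{k-1}/2 + u_{k+1}/2 for 1 ≤ k ≤ 179. This harmonic recurrence is solved by u_k = k/180, giving u_159 = 159/180 = 53/60.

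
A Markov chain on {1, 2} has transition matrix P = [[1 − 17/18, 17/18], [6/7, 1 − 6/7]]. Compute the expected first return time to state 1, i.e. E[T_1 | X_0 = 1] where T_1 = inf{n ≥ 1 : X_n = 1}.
E[T_1 | X_0 = 1] = 1/π_1 = 227/108

For an irreducible recurrent Markov chain with stationary distribution π, E[T_i | X_0 = i] = 1/π_i (Kac's formula). Here π_1 = (6/7)/(17/18 + 6/7) = (6/7)/(227/126) = 108/227, so E[T_1 | X_0 = 1] = 1/π_1 = (17/18 + 6/7)/(6/7) = (227/126)/(6/7) = 227/108.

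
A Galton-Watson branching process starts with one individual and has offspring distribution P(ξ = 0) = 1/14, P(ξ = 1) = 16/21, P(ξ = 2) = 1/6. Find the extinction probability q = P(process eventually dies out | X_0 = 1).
q = 3/7

The pgf is f(s) = 1/14 + 16/21·s + 1/6·s². The extinction probability q is the smallest fixed point of f in [0, 1]. Setting s = f(s):
  1/6·s² + (16/21 − 1)·s + 1/14 = 0
  1/6·s² − (1/14 + 1/6)·s + 1/14 = 0
which factors as (s − 1)·(1/6·s − 1/14) = 0, giving roots s = 1 and s = (1/14)/(1/6) = 3/7.
Mean offspring μ = 16/21 + 2·1/6 = 23/21 > 1 (supercritical), so q < 1. The extinction probability is the smaller root: q = (1/14)/(1/6) = 3/7.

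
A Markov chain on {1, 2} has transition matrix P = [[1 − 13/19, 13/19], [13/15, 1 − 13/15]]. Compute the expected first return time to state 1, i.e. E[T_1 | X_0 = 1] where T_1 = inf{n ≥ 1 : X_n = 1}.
E[T_1 | X_0 = 1] = 1/π_1 = 34/19

For an irreducible recurrent Markov chain with stationary distribution π, E[T_i | X_0 = i] = 1/π_i (Kac's formula). Here π_1 = (13/15)/(13/19 + 13/15) = (13/15)/(442/285) = 19/34, so E[T_1 | X_0 = 1] = 1/π_1 = (13/19 + 13/15)/(13/15) = (442/285)/(13/15) = 34/19.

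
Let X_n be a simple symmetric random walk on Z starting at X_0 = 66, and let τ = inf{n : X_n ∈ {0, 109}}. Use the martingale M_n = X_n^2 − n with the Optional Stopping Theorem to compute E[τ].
E[τ] = 2838

M_n = X_n^2 − n is a martingale (since E[X_{n+1}^2 | F_n] = X_n^2 + 1). By OST (τ has finite mean in a bounded region), E[M_τ] = E[M_0] = X_0^2 − 0 = 66^2 = 4356. Also E[M_τ] = E[X_τ^2] − E[τ]. The walk exits at 0 or 109, with P(hit 109 first) = 66/109, so E[X_τ^2] = 109^2 · 66/109 + 0 = 7194. Thus E[τ] = E[X_τ^2] − E[M_τ] = 7194 − 4356 = 2838 = 66(109 − 66) = 2838.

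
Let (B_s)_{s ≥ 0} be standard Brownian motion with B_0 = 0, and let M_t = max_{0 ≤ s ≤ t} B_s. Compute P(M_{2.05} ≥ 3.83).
P(M_{2.05} ≥ 3.83) = 2·P(B_{2.05} ≥ 3.83) = 2(1 − Φ(3.83/√2.05)) ≈ 0.0075

By the reflection principle for Brownian motion, P(M_t ≥ a) = 2 · P(B_t ≥ a) for a ≥ 0. Since B_t ~ N(0, t), P(B_t ≥ 3.83) = 1 − Φ(3.83/√t) = 1 − Φ(3.83/√2.05) = 1 − Φ(2.6750). So
  P(M_{2.05} ≥ 3.83) = 2(1 − Φ(2.6750)) ≈ 0.0075.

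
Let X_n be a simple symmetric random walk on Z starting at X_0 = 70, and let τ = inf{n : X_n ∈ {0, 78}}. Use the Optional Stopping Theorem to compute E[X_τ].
E[X_τ] = 70

X_n is a martingale and τ is a bounded-mean stopping time (indeed τ is finite a.s. with bounded expectation since the walk is in a bounded region). By the OST, E[X_τ] = E[X_0] = 70. Equivalently: E[X_τ] = 78 · P(hit 78 first) + 0 · P(hit 0 first) = 78 · (70/78) = 70.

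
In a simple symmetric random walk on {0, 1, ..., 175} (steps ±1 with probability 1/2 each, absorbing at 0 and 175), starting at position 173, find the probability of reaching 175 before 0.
P(hit 175 before 0) = 173/175

Let u_k = P(hit 175 before 0 | start at k). Then u_0 = 0, u_175 = 1, and u_k = u_{k-1}/2 + u_{k+1}/2 for 1 ≤ k ≤ 174. This harmonic recurrence is solved by u_k = k/175, giving u_173 = 173/175.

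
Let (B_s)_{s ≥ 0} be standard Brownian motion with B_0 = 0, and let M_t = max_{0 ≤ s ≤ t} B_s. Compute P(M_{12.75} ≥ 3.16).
P(M_{12.75} ≥ 3.16) = 2·P(B_{12.75} ≥ 3.16) = 2(1 − Φ(3.16/√12.75)) ≈ 0.3762

By the reflection principle for Brownian motion, P(M_t ≥ a) = 2 · P(B_t ≥ a) for a ≥ 0. Since B_t ~ N(0, t), P(B_t ≥ 3.16) = 1 − Φ(3.16/√t) = 1 − Φ(3.16/√12.75) = 1 − Φ(0.8850). So
  P(M_{12.75} ≥ 3.16) = 2(1 − Φ(0.8850)) ≈ 0.3762.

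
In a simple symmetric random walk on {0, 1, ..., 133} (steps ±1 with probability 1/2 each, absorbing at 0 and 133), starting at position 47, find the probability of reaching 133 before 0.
P(hit 133 before 0) = 47/133

Let u_k = P(hit 133 before 0 | start at k). Then u_0 = 0, u_133 = 1, and u_k = u_{k-1}/2 + u_{k+1}/2 for 1 ≤ k ≤ 132. This harmonic recurrence is solved by u_k = k/133, giving u_47 = 47/133.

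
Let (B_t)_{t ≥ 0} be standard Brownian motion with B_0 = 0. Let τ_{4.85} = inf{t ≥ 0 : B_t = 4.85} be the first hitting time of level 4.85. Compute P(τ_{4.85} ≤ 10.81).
P(τ_{4.85} ≤ 10.81) = 2(1 − Φ(4.85/√10.81)) = 2(1 − Φ(1.4751)) ≈ 0.1402

By the reflection principle for standard BM, P(τ_b ≤ t) = 2 · P(B_t ≥ b). Since B_t ~ N(0, t), P(B_t ≥ 4.85) = 1 − Φ(4.85/√t) = 1 − Φ(4.85/√10.81) = 1 − Φ(1.4751) ≈ 0.07009. Doubling: P(τ_{4.85} ≤ 10.81) ≈ 2 · 0.07009 = 0.14018 ≈ 0.1402.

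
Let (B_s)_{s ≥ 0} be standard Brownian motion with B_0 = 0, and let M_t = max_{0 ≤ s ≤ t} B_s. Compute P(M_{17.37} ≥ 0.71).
P(M_{17.37} ≥ 0.71) = 2·P(B_{17.37} ≥ 0.71) = 2(1 − Φ(0.71/√17.37)) ≈ 0.8647

By the reflection principle for Brownian motion, P(M_t ≥ a) = 2 · P(B_t ≥ a) for a ≥ 0. Since B_t ~ N(0, t), P(B_t ≥ 0.71) = 1 − Φ(0.71/√t) = 1 − Φ(0.71/√17.37) = 1 − Φ(0.1704). So
  P(M_{17.37} ≥ 0.71) = 2(1 − Φ(0.1704)) ≈ 0.8647.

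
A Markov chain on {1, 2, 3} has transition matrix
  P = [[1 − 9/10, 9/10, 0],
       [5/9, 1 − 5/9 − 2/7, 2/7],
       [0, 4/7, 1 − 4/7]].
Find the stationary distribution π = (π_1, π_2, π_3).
π = (100/343, 162/343, 81/343)

This is a birth-death chain on three states, which satisfies detailed balance: π_1 · P_{12} = π_2 · P_{21} and π_2 · P_{23} = π_3 · P_{32}.
From π_1 · 9/10 = π_2 · 5/9: π_2/π_1 = (9/10)/(5/9) = 81/50.
From π_2 · 2/7 = π_3 · 4/7: π_3/π_2 = (2/7)/(4/7) = 1/2.
Take π_1 proportional to 1; then unnormalized π = (1, 81/50, 81/100). Normalize by dividing by the sum 343/100:
  π = (100/343, 162/343, 81/343).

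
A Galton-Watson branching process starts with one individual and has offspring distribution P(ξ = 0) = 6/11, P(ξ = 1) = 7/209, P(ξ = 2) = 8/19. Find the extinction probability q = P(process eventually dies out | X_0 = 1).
q = 1

Mean offspring μ = 0·6/11 + 1·7/209 + 2·8/19 = 183/209 ≤ 1. For μ ≤ 1 with offspring not concentrated at 1, the Galton-Watson process goes extinct almost surely, so q = 1.
(Algebraic check: The pgf is f(s) = 6/11 + 7/209·s + 8/19·s². The extinction probability q is the smallest fixed point of f in [0, 1]. Setting s = f(s):
  8/19·s² + (7/209 − 1)·s + 6/11 = 0
  8/19·s² − (6/11 + 8/19)·s + 6/11 = 0
which factors as (s − 1)·(8/19·s − 6/11) = 0, giving roots s = 1 and s = (6/11)/(8/19) = 57/44. Since 57/44 ≥ 1, the smallest root in [0, 1] is s = 1.)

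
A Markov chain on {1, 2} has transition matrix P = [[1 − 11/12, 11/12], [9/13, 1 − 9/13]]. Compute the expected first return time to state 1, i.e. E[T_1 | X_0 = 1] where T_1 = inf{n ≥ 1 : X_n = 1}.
E[T_1 | X_0 = 1] = 1/π_1 = 251/108

For an irreducible recurrent Markov chain with stationary distribution π, E[T_i | X_0 = i] = 1/π_i (Kac's formula). Here π_1 = (9/13)/(11/12 + 9/13) = (9/13)/(251/156) = 108/251, so E[T_1 | X_0 = 1] = 1/π_1 = (11/12 + 9/13)/(9/13) = (251/156)/(9/13) = 251/108.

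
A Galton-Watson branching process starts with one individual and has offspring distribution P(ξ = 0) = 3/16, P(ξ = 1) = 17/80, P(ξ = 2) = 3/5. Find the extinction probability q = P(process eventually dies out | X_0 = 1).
q = 5/16

The pgf is f(s) = 3/16 + 17/80·s + 3/5·s². The extinction probability q is the smallest fixed point of f in [0, 1]. Setting s = f(s):
  3/5·s² + (17/80 − 1)·s + 3/16 = 0
  3/5·s² − (3/16 + 3/5)·s + 3/16 = 0
which factors as (s − 1)·(3/5·s − 3/16) = 0, giving roots s = 1 and s = (3/16)/(3/5) = 5/16.
Mean offspring μ = 17/80 + 2·3/5 = 113/80 > 1 (supercritical), so q < 1. The extinction probability is the smaller root: q = (3/16)/(3/5) = 5/16.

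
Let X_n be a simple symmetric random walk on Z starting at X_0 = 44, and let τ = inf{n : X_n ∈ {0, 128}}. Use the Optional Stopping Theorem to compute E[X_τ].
E[X_τ] = 44

X_n is a martingale and τ is a bounded-mean stopping time (indeed τ is finite a.s. with bounded expectation since the walk is in a bounded region). By the OST, E[X_τ] = E[X_0] = 44. Equivalently: E[X_τ] = 128 · P(hit 128 first) + 0 · P(hit 0 first) = 128 · (44/128) = 44.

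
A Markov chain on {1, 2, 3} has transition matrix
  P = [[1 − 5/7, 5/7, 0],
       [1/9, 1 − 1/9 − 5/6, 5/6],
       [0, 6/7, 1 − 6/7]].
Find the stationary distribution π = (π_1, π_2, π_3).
π = (28/383, 180/383, 175/383)

This is a birth-death chain on three states, which satisfies detailed balance: π_1 · P_{12} = π_2 · P_{21} and π_2 · P_{23} = π_3 · P_{32}.
From π_1 · 5/7 = π_2 · 1/9: π_2/π_1 = (5/7)/(1/9) = 45/7.
From π_2 · 5/6 = π_3 · 6/7: π_3/π_2 = (5/6)/(6/7) = 35/36.
Take π_1 proportional to 1; then unnormalized π = (1, 45/7, 25/4). Normalize by dividing by the sum 383/28:
  π = (28/383, 180/383, 175/383).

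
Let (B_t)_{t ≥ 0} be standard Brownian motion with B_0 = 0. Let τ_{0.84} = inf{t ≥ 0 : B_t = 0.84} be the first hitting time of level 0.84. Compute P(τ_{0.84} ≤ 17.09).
P(τ_{0.84} ≤ 17.09) = 2(1 − Φ(0.84/√17.09)) = 2(1 − Φ(0.2032)) ≈ 0.8390

By the reflection principle for standard BM, P(τ_b ≤ t) = 2 · P(B_t ≥ b). Since B_t ~ N(0, t), P(B_t ≥ 0.84) = 1 − Φ(0.84/√t) = 1 − Φ(0.84/√17.09) = 1 − Φ(0.2032) ≈ 0.41949. Doubling: P(τ_{0.84} ≤ 17.09) ≈ 2 · 0.41949 = 0.83898 ≈ 0.8390.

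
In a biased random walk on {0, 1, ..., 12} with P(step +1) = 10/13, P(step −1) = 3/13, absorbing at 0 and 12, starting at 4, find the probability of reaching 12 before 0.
P(hit 12 before 0) = (1 − (3/10)^4) / (1 − (3/10)^12) = 100000000/100816561

Let u_k denote P(reach 12 before 0 | start at k). Boundary: u_0 = 0, u_12 = 1. Recurrence: u_k = 10/13·u_{k+1} + 3/13·u_{k-1} for 1 ≤ k ≤ 11. Try u_k = A + B·r^k with r = q/p = (3/13)/(10/13) = 3/10. Substitution satisfies the recurrence; boundary conditions give:
  u_k = (1 − r^k) / (1 − r^N) = (1 − (3/10)^4) / (1 − (3/10)^12) = 100000000/100816561.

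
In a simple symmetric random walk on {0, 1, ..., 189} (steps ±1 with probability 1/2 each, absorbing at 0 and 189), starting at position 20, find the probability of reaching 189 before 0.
P(hit 189 before 0) = 20/189

Let u_k = P(hit 189 before 0 | start at k). Then u_0 = 0, u_189 = 1, and u_k = u_{k-1}/2 + u_{k+1}/2 for 1 ≤ k ≤ 188. This harmonic recurrence is solved by u_k = k/189, giving u_20 = 20/189.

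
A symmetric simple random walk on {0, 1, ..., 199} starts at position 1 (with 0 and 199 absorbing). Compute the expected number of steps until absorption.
E[τ | X_0 = 1] = 198

Let v_k = E[τ | X_0 = k]. Boundary: v_0 = v_199 = 0. Recurrence: v_k = 1 + (v_{k-1} + v_{k+1})/2 for 1 ≤ k ≤ 198. The particular solution to v_k − (v_{k-1} + v_{k+1})/2 = 1 is v_k = −k^2. Adding homogeneous solution A + B k and matching boundaries gives v_k = k (199 − k). Substituting k = 1: v_1 = 1 · 198 = 198.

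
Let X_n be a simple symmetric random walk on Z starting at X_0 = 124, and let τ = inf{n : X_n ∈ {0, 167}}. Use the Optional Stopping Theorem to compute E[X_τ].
E[X_τ] = 124

X_n is a martingale and τ is a bounded-mean stopping time (indeed τ is finite a.s. with bounded expectation since the walk is in a bounded region). By the OST, E[X_τ] = E[X_0] = 124. Equivalently: E[X_τ] = 167 · P(hit 167 first) + 0 · P(hit 0 first) = 167 · (124/167) = 124.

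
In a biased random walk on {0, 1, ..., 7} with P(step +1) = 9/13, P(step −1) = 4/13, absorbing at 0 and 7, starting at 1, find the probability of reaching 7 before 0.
P(hit 7 before 0) = (1 − (4/9)^1) / (1 − (4/9)^7) = 531441/953317

Let u_k denote P(reach 7 before 0 | start at k). Boundary: u_0 = 0, u_7 = 1. Recurrence: u_k = 9/13·u_{k+1} + 4/13·u_{k-1} for 1 ≤ k ≤ 6. Try u_k = A + B·r^k with r = q/p = (4/13)/(9/13) = 4/9. Substitution satisfies the recurrence; boundary conditions give:
  u_k = (1 − r^k) / (1 − r^N) = (1 − (4/9)^1) / (1 − (4/9)^7) = 531441/953317.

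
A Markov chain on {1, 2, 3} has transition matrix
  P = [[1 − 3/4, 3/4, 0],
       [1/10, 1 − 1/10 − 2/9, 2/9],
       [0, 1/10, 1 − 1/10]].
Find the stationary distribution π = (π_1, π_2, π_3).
π = (6/151, 45/151, 100/151)

This is a birth-death chain on three states, which satisfies detailed balance: π_1 · P_{12} = π_2 · P_{21} and π_2 · P_{23} = π_3 · P_{32}.
From π_1 · 3/4 = π_2 · 1/10: π_2/π_1 = (3/4)/(1/10) = 15/2.
From π_2 · 2/9 = π_3 · 1/10: π_3/π_2 = (2/9)/(1/10) = 20/9.
Take π_1 proportional to 1; then unnormalized π = (1, 15/2, 50/3). Normalize by dividing by the sum 151/6:
  π = (6/151, 45/151, 100/151).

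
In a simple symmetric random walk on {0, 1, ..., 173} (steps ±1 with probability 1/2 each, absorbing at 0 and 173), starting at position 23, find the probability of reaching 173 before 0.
P(hit 173 before 0) = 23/173

Let u_k = P(hit 173 before 0 | start at k). Then u_0 = 0, u_173 = 1, and u_k = u_{k-1}/2 + u_{k+1}/2 for 1 ≤ k ≤ 172. This harmonic recurrence is solved by u_k = k/173, giving u_23 = 23/173.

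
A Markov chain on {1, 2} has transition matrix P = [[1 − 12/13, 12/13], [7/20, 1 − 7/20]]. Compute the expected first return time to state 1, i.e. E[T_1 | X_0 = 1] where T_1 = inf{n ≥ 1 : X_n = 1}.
E[T_1 | X_0 = 1] = 1/π_1 = 331/91

For an irreducible recurrent Markov chain with stationary distribution π, E[T_i | X_0 = i] = 1/π_i (Kac's formula). Here π_1 = (7/20)/(12/13 + 7/20) = (7/20)/(331/260) = 91/331, so E[T_1 | X_0 = 1] = 1/π_1 = (12/13 + 7/20)/(7/20) = (331/260)/(7/20) = 331/91.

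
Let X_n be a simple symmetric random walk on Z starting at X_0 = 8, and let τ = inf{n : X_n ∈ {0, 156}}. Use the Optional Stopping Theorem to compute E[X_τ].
E[X_τ] = 8

X_n is a martingale and τ is a bounded-mean stopping time (indeed τ is finite a.s. with bounded expectation since the walk is in a bounded region). By the OST, E[X_τ] = E[X_0] = 8. Equivalently: E[X_τ] = 156 · P(hit 156 first) + 0 · P(hit 0 first) = 156 · (8/156) = 8.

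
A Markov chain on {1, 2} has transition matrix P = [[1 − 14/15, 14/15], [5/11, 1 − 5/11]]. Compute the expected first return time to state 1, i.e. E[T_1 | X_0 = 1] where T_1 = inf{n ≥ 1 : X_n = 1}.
E[T_1 | X_0 = 1] = 1/π_1 = 229/75

For an irreducible recurrent Markov chain with stationary distribution π, E[T_i | X_0 = i] = 1/π_i (Kac's formula). Here π_1 = (5/11)/(14/15 + 5/11) = (5/11)/(229/165) = 75/229, so E[T_1 | X_0 = 1] = 1/π_1 = (14/15 + 5/11)/(5/11) = (229/165)/(5/11) = 229/75.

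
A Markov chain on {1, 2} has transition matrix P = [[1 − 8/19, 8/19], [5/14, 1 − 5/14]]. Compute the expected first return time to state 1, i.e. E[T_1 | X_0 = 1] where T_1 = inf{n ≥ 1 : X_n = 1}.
E[T_1 | X_0 = 1] = 1/π_1 = 207/95

For an irreducible recurrent Markov chain with stationary distribution π, E[T_i | X_0 = i] = 1/π_i (Kac's formula). Here π_1 = (5/14)/(8/19 + 5/14) = (5/14)/(207/266) = 95/207, so E[T_1 | X_0 = 1] = 1/π_1 = (8/19 + 5/14)/(5/14) = (207/266)/(5/14) = 207/95.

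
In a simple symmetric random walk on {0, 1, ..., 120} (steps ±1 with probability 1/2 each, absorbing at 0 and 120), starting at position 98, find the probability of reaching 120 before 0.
P(hit 120 before 0) = 98/120 = 49/60

Let u_k = P(hit 120 before 0 | start at k). Then u_0 = 0, u_120 = 1, and u_k = u_{k-1}/2 + u_{k+1}/2 for 1 ≤ k ≤ 119. This harmonic recurrence is solved by u_k = k/120, giving u_98 = 98/120 = 49/60.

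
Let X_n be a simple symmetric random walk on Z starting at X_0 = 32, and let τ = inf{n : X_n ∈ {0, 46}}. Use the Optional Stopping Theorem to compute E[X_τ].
E[X_τ] = 32

X_n is a martingale and τ is a bounded-mean stopping time (indeed τ is finite a.s. with bounded expectation since the walk is in a bounded region). By the OST, E[X_τ] = E[X_0] = 32. Equivalently: E[X_τ] = 46 · P(hit 46 first) + 0 · P(hit 0 first) = 46 · (32/46) = 32.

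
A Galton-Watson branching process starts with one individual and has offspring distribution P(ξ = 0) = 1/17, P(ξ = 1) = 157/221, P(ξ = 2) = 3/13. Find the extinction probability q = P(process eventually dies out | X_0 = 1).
q = 13/51

The pgf is f(s) = 1/17 + 157/221·s + 3/13·s². The extinction probability q is the smallest fixed point of f in [0, 1]. Setting s = f(s):
  3/13·s² + (157/221 − 1)·s + 1/17 = 0
  3/13·s² − (1/17 + 3/13)·s + 1/17 = 0
which factors as (s − 1)·(3/13·s − 1/17) = 0, giving roots s = 1 and s = (1/17)/(3/13) = 13/51.
Mean offspring μ = 157/221 + 2·3/13 = 259/221 > 1 (supercritical), so q < 1. The extinction probability is the smaller root: q = (1/17)/(3/13) = 13/51.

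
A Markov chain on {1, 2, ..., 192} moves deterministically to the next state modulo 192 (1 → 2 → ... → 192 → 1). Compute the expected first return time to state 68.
E[T_68 | X_0 = 68] = 192

The chain cycles deterministically, so starting at state 68 it returns in exactly 192 steps. Equivalently, the stationary distribution is uniform π_j = 1/192 for every state j, so by Kac's formula E[T_68] = 1/π_68 = 192.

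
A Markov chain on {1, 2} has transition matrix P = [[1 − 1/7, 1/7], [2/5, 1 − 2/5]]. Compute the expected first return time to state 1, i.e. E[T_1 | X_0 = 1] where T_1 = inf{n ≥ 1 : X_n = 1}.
E[T_1 | X_0 = 1] = 1/π_1 = 19/14

For an irreducible recurrent Markov chain with stationary distribution π, E[T_i | X_0 = i] = 1/π_i (Kac's formula). Here π_1 = (2/5)/(1/7 + 2/5) = (2/5)/(19/35) = 14/19, so E[T_1 | X_0 = 1] = 1/π_1 = (1/7 + 2/5)/(2/5) = (19/35)/(2/5) = 19/14.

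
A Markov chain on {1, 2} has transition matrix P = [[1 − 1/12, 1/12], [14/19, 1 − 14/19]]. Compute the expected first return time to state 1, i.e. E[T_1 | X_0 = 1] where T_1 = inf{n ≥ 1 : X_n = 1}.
E[T_1 | X_0 = 1] = 1/π_1 = 187/168

For an irreducible recurrent Markov chain with stationary distribution π, E[T_i | X_0 = i] = 1/π_i (Kac's formula). Here π_1 = (14/19)/(1/12 + 14/19) = (14/19)/(187/228) = 168/187, so E[T_1 | X_0 = 1] = 1/π_1 = (1/12 + 14/19)/(14/19) = (187/228)/(14/19) = 187/168.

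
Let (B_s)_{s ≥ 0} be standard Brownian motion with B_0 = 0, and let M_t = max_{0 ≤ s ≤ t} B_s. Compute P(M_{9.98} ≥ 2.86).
P(M_{9.98} ≥ 2.86) = 2·P(B_{9.98} ≥ 2.86) = 2(1 − Φ(2.86/√9.98)) ≈ 0.3653

By the reflection principle for Brownian motion, P(M_t ≥ a) = 2 · P(B_t ≥ a) for a ≥ 0. Since B_t ~ N(0, t), P(B_t ≥ 2.86) = 1 − Φ(2.86/√t) = 1 − Φ(2.86/√9.98) = 1 − Φ(0.9053). So
  P(M_{9.98} ≥ 2.86) = 2(1 − Φ(0.9053)) ≈ 0.3653.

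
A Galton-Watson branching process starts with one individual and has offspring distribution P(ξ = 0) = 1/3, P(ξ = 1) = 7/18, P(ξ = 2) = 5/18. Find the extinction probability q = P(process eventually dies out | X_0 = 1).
q = 1

Mean offspring μ = 0·1/3 + 1·7/18 + 2·5/18 = 17/18 ≤ 1. For μ ≤ 1 with offspring not concentrated at 1, the Galton-Watson process goes extinct almost surely, so q = 1.
(Algebraic check: The pgf is f(s) = 1/3 + 7/18·s + 5/18·s². The extinction probability q is the smallest fixed point of f in [0, 1]. Setting s = f(s):
  5/18·s² + (7/18 − 1)·s + 1/3 = 0
  5/18·s² − (1/3 + 5/18)·s + 1/3 = 0
which factors as (s − 1)·(5/18·s − 1/3) = 0, giving roots s = 1 and s = (1/3)/(5/18) = 6/5. Since 6/5 ≥ 1, the smallest root in [0, 1] is s = 1.)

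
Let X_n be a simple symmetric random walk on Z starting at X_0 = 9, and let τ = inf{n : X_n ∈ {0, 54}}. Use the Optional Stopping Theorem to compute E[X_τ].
E[X_τ] = 9

X_n is a martingale and τ is a bounded-mean stopping time (indeed τ is finite a.s. with bounded expectation since the walk is in a bounded region). By the OST, E[X_τ] = E[X_0] = 9. Equivalently: E[X_τ] = 54 · P(hit 54 first) + 0 · P(hit 0 first) = 54 · (9/54) = 9.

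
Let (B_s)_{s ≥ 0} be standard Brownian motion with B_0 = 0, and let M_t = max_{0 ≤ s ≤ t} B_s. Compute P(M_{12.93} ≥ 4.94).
P(M_{12.93} ≥ 4.94) = 2·P(B_{12.93} ≥ 4.94) = 2(1 − Φ(4.94/√12.93)) ≈ 0.1695

By the reflection principle for Brownian motion, P(M_t ≥ a) = 2 · P(B_t ≥ a) for a ≥ 0. Since B_t ~ N(0, t), P(B_t ≥ 4.94) = 1 − Φ(4.94/√t) = 1 − Φ(4.94/√12.93) = 1 − Φ(1.3738). So
  P(M_{12.93} ≥ 4.94) = 2(1 − Φ(1.3738)) ≈ 0.1695.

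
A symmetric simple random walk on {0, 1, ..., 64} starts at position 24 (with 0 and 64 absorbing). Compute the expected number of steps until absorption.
E[τ | X_0 = 24] = 960

Let v_k = E[τ | X_0 = k]. Boundary: v_0 = v_64 = 0. Recurrence: v_k = 1 + (v_{k-1} + v_{k+1})/2 for 1 ≤ k ≤ 63. The particular solution to v_k − (v_{k-1} + v_{k+1})/2 = 1 is v_k = −k^2. Adding homogeneous solution A + B k and matching boundaries gives v_k = k (64 − k). Substituting k = 24: v_24 = 24 · 40 = 960.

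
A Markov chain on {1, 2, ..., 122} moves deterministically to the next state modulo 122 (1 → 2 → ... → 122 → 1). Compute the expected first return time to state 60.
E[T_60 | X_0 = 60] = 122

The chain cycles deterministically, so starting at state 60 it returns in exactly 122 steps. Equivalently, the stationary distribution is uniform π_j = 1/122 for every state j, so by Kac's formula E[T_60] = 1/π_60 = 122.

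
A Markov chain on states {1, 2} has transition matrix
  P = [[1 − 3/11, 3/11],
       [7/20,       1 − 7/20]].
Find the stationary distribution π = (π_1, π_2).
π_1 = 77/137, π_2 = 60/137

Solve πP = π with π_1 + π_2 = 1. From πP = π: π_1 · (1 − 3/11) + π_2 · 7/20 = π_1 ⇒ π_2 · 7/20 = π_1 · 3/11 ⇒ π_2/π_1 = (3/11)/(7/20) = 60/77. Together with π_1 + π_2 = 1:
  π_1 = (7/20)/(3/11 + 7/20) = (7/20)/(137/220) = 77/137,
  π_2 = (3/11)/(3/11 + 7/20) = (3/11)/(137/220) = 60/137.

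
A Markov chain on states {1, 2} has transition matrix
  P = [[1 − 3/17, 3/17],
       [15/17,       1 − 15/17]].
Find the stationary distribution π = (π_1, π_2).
π_1 = 5/6, π_2 = 1/6

Solve πP = π with π_1 + π_2 = 1. From πP = π: π_1 · (1 − 3/17) + π_2 · 15/17 = π_1 ⇒ π_2 · 15/17 = π_1 · 3/17 ⇒ π_2/π_1 = (3/17)/(15/17) = 1/5. Together with π_1 + π_2 = 1:
  π_1 = (15/17)/(3/17 + 15/17) = (15/17)/(18/17) = 5/6,
  π_2 = (3/17)/(3/17 + 15/17) = (3/17)/(18/17) = 1/6.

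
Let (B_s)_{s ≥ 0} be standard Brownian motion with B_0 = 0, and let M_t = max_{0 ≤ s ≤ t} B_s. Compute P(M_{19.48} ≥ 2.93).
P(M_{19.48} ≥ 2.93) = 2·P(B_{19.48} ≥ 2.93) = 2(1 − Φ(2.93/√19.48)) ≈ 0.5068

By the reflection principle for Brownian motion, P(M_t ≥ a) = 2 · P(B_t ≥ a) for a ≥ 0. Since B_t ~ N(0, t), P(B_t ≥ 2.93) = 1 − Φ(2.93/√t) = 1 − Φ(2.93/√19.48) = 1 − Φ(0.6639). So
  P(M_{19.48} ≥ 2.93) = 2(1 − Φ(0.6639)) ≈ 0.5068.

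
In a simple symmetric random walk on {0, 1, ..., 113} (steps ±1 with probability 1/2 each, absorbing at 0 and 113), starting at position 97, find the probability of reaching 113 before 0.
P(hit 113 before 0) = 97/113

Let u_k = P(hit 113 before 0 | start at k). Then u_0 = 0, u_113 = 1, and u_k = u_{k-1}/2 + u_{k+1}/2 for 1 ≤ k ≤ 112. This harmonic recurrence is solved by u_k = k/113, giving u_97 = 97/113.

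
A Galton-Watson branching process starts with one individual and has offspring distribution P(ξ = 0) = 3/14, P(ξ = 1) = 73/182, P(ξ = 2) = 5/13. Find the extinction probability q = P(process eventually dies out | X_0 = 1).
q = 39/70

The pgf is f(s) = 3/14 + 73/182·s + 5/13·s². The extinction probability q is the smallest fixed point of f in [0, 1]. Setting s = f(s):
  5/13·s² + (73/182 − 1)·s + 3/14 = 0
  5/13·s² − (3/14 + 5/13)·s + 3/14 = 0
which factors as (s − 1)·(5/13·s − 3/14) = 0, giving roots s = 1 and s = (3/14)/(5/13) = 39/70.
Mean offspring μ = 73/182 + 2·5/13 = 213/182 > 1 (supercritical), so q < 1. The extinction probability is the smaller root: q = (3/14)/(5/13) = 39/70.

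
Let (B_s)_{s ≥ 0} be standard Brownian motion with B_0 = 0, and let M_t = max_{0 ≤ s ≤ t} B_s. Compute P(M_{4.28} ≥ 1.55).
P(M_{4.28} ≥ 1.55) = 2·P(B_{4.28} ≥ 1.55) = 2(1 − Φ(1.55/√4.28)) ≈ 0.4537

By the reflection principle for Brownian motion, P(M_t ≥ a) = 2 · P(B_t ≥ a) for a ≥ 0. Since B_t ~ N(0, t), P(B_t ≥ 1.55) = 1 − Φ(1.55/√t) = 1 − Φ(1.55/√4.28) = 1 − Φ(0.7492). So
  P(M_{4.28} ≥ 1.55) = 2(1 − Φ(0.7492)) ≈ 0.4537.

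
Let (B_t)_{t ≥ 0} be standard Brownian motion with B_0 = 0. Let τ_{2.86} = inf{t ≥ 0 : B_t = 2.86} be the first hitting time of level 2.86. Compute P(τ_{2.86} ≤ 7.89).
P(τ_{2.86} ≤ 7.89) = 2(1 − Φ(2.86/√7.89)) = 2(1 − Φ(1.0182)) ≈ 0.3086

By the reflection principle for standard BM, P(τ_b ≤ t) = 2 · P(B_t ≥ b). Since B_t ~ N(0, t), P(B_t ≥ 2.86) = 1 − Φ(2.86/√t) = 1 − Φ(2.86/√7.89) = 1 − Φ(1.0182) ≈ 0.15429. Doubling: P(τ_{2.86} ≤ 7.89) ≈ 2 · 0.15429 = 0.30858 ≈ 0.3086.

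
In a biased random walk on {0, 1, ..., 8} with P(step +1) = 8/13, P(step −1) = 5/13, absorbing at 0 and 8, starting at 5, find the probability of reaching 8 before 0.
P(hit 8 before 0) = (1 − (5/8)^5) / (1 − (5/8)^8) = 5059072/5462197

Let u_k denote P(reach 8 before 0 | start at k). Boundary: u_0 = 0, u_8 = 1. Recurrence: u_k = 8/13·u_{k+1} + 5/13·u_{k-1} for 1 ≤ k ≤ 7. Try u_k = A + B·r^k with r = q/p = (5/13)/(8/13) = 5/8. Substitution satisfies the recurrence; boundary conditions give:
  u_k = (1 − r^k) / (1 − r^N) = (1 − (5/8)^5) / (1 − (5/8)^8) = 5059072/5462197.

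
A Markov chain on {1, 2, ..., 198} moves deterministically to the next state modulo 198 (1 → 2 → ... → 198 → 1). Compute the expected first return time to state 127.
E[T_127 | X_0 = 127] = 198

The chain cycles deterministically, so starting at state 127 it returns in exactly 198 steps. Equivalently, the stationary distribution is uniform π_j = 1/198 for every state j, so by Kac's formula E[T_127] = 1/π_127 = 198.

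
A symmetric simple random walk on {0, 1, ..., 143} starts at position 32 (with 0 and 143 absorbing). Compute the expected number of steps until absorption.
E[τ | X_0 = 32] = 3552

Let v_k = E[τ | X_0 = k]. Boundary: v_0 = v_143 = 0. Recurrence: v_k = 1 + (v_{k-1} + v_{k+1})/2 for 1 ≤ k ≤ 142. The particular solution to v_k − (v_{k-1} + v_{k+1})/2 = 1 is v_k = −k^2. Adding homogeneous solution A + B k and matching boundaries gives v_k = k (143 − k). Substituting k = 32: v_32 = 32 · 111 = 3552.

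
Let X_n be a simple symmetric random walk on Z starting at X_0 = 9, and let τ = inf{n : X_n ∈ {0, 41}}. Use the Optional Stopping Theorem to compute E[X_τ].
E[X_τ] = 9

X_n is a martingale and τ is a bounded-mean stopping time (indeed τ is finite a.s. with bounded expectation since the walk is in a bounded region). By the OST, E[X_τ] = E[X_0] = 9. Equivalently: E[X_τ] = 41 · P(hit 41 first) + 0 · P(hit 0 first) = 41 · (9/41) = 9.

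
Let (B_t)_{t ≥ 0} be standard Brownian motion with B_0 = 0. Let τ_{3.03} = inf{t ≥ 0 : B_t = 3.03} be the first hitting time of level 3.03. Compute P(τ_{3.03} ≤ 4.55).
P(τ_{3.03} ≤ 4.55) = 2(1 − Φ(3.03/√4.55)) = 2(1 − Φ(1.4205)) ≈ 0.1555

By the reflection principle for standard BM, P(τ_b ≤ t) = 2 · P(B_t ≥ b). Since B_t ~ N(0, t), P(B_t ≥ 3.03) = 1 − Φ(3.03/√t) = 1 − Φ(3.03/√4.55) = 1 − Φ(1.4205) ≈ 0.07773. Doubling: P(τ_{3.03} ≤ 4.55) ≈ 2 · 0.07773 = 0.15546 ≈ 0.1555.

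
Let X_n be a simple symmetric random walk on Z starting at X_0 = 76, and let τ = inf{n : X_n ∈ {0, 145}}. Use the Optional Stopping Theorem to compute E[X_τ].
E[X_τ] = 76

X_n is a martingale and τ is a bounded-mean stopping time (indeed τ is finite a.s. with bounded expectation since the walk is in a bounded region). By the OST, E[X_τ] = E[X_0] = 76. Equivalently: E[X_τ] = 145 · P(hit 145 first) + 0 · P(hit 0 first) = 145 · (76/145) = 76.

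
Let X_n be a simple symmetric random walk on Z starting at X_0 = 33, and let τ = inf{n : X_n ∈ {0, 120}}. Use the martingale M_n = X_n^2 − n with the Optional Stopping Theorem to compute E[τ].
E[τ] = 2871

M_n = X_n^2 − n is a martingale (since E[X_{n+1}^2 | F_n] = X_n^2 + 1). By OST (τ has finite mean in a bounded region), E[M_τ] = E[M_0] = X_0^2 − 0 = 33^2 = 1089. Also E[M_τ] = E[X_τ^2] − E[τ]. The walk exits at 0 or 120, with P(hit 120 first) = 33/120, so E[X_τ^2] = 120^2 · 33/120 + 0 = 3960. Thus E[τ] = E[X_τ^2] − E[M_τ] = 3960 − 1089 = 2871 = 33(120 − 33) = 2871.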